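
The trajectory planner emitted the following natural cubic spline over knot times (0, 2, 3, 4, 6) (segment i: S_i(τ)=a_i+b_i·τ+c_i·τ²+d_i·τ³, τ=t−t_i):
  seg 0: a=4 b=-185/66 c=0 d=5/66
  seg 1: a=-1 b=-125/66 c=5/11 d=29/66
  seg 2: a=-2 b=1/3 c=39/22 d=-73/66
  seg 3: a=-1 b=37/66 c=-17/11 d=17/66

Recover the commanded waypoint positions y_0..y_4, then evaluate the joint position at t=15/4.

y_0=4 y_1=-1 y_2=-2 y_3=-1 y_4=-4
S(15/4) = -1717/1408

y_0 = S_0(0) = a_0 = 4
y_1 = S_1(0) = a_1 = -1
y_2 = S_2(0) = a_2 = -2
y_3 = S_3(0) = a_3 = -1
y_4 = S_3(2) = -4
t_q=15/4 is in segment 2 (τ=3/4); S_2(τ)=-1717/1408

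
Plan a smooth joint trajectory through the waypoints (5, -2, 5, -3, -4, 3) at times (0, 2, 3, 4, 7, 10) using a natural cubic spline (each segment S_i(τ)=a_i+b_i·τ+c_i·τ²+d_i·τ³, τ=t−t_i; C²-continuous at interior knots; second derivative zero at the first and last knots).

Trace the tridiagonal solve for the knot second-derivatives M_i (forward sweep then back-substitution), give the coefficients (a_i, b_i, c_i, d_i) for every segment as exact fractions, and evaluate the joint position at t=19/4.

  seg 0: a=5 b=-11057/1286 c=0 d=1639/1286
  seg 1: a=-2 b=8611/1286 c=4917/643 d=-9443/1286
  seg 2: a=5 b=-25/643 c=-18495/1286 d=8257/1286
  seg 3: a=-3 b=-12269/1286 c=3138/643 d=-20963/34722
  seg 4: a=-4 b=2212/643 c=-2135/3858 d=2135/34722
S(19/4) = -630851/82304

Δ: Δ0=-7/2, Δ1=7, Δ2=-8, Δ3=-1/3, Δ4=7/3
row 1: diag=6, rhs=63; c'=1/6, d'=21/2
row 2: denom=4−1·1/6=23/6; d'=(-90−1·21/2)/(23/6)=-603/23
row 3: denom=8−1·6/23=178/23; d'=(46−1·-603/23)/(178/23)=1661/178
row 4: denom=12−3·69/178=1929/178; d'=(16−3·1661/178)/(1929/178)=-2135/1929
back: M4=-2135/1929
back: M3=1661/178−69/178·-2135/1929=6276/643
back: M2=-603/23−6/23·6276/643=-18495/643
back: M1=21/2−1/6·-18495/643=9834/643
M: M0=0, M1=9834/643, M2=-18495/643, M3=6276/643, M4=-2135/1929, M5=0
seg 0: a=5, c=M0/2=0, d=(M1−M0)/(6·2)=1639/1286, b=Δ0−h0·(2M0+M1)/6=-11057/1286
seg 1: a=-2, c=M1/2=4917/643, d=(M2−M1)/(6·1)=-9443/1286, b=Δ1−h1·(2M1+M2)/6=8611/1286
seg 2: a=5, c=M2/2=-18495/1286, d=(M3−M2)/(6·1)=8257/1286, b=Δ2−h2·(2M2+M3)/6=-25/643
seg 3: a=-3, c=M3/2=3138/643, d=(M4−M3)/(6·3)=-20963/34722, b=Δ3−h3·(2M3+M4)/6=-12269/1286
seg 4: a=-4, c=M4/2=-2135/3858, d=(M5−M4)/(6·3)=2135/34722, b=Δ4−h4·(2M4+M5)/6=2212/643
t_q=19/4 → seg 3, τ=3/4; S=-3+-12269/1286·τ+3138/643·τ²+-20963/34722·τ³=-630851/82304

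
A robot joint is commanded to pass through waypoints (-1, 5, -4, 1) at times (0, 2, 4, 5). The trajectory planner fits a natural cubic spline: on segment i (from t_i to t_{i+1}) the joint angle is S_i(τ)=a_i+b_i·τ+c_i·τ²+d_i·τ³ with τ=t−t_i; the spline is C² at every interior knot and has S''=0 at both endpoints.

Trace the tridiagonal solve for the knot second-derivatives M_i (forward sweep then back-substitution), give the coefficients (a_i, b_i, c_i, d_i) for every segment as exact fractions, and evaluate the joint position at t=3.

Δ: Δ0=3, Δ1=-9/2, Δ2=5
row 1: diag=8, rhs=-45; c'=1/4, d'=-45/8
row 2: denom=6−2·1/4=11/2; d'=(57−2·-45/8)/(11/2)=273/22
back: M2=273/22
back: M1=-45/8−1/4·273/22=-96/11
M: M0=0, M1=-96/11, M2=273/22, M3=0
seg 0: a=-1, c=M0/2=0, d=(M1−M0)/(6·2)=-8/11, b=Δ0−h0·(2M0+M1)/6=65/11
seg 1: a=5, c=M1/2=-48/11, d=(M2−M1)/(6·2)=155/88, b=Δ1−h1·(2M1+M2)/6=-31/11
seg 2: a=-4, c=M2/2=273/44, d=(M3−M2)/(6·1)=-91/44, b=Δ2−h2·(2M2+M3)/6=19/22
t_q=3 → seg 1, τ=1; S=5+-31/11·τ+-48/11·τ²+155/88·τ³=-37/88

  seg 0: a=-1 b=65/11 c=0 d=-8/11
  seg 1: a=5 b=-31/11 c=-48/11 d=155/88
  seg 2: a=-4 b=19/22 c=273/44 d=-91/44
S(3) = -37/88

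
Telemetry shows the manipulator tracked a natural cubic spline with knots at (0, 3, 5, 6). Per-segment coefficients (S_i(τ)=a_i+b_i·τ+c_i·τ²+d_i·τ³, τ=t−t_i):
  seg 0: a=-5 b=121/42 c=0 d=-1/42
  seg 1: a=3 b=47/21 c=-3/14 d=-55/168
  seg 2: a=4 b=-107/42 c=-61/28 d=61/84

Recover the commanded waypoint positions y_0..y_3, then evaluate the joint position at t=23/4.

y_0 = S_0(0) = a_0 = -5
y_1 = S_1(0) = a_1 = 3
y_2 = S_2(0) = a_2 = 4
y_3 = S_2(1) = 0
t_q=23/4 is in segment 2 (τ=3/4); S_2(τ)=2097/1792

y_0=-5 y_1=3 y_2=4 y_3=0
S(23/4) = 2097/1792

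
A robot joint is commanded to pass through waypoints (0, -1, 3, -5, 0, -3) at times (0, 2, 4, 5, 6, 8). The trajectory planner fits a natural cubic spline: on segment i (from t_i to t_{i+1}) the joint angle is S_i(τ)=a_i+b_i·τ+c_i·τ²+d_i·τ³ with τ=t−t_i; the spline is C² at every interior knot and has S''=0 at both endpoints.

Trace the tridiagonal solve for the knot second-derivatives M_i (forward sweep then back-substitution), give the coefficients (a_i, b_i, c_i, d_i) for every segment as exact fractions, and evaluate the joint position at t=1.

Δ: Δ0=-1/2, Δ1=2, Δ2=-8, Δ3=5, Δ4=-3/2
row 1: diag=8, rhs=15; c'=1/4, d'=15/8
row 2: denom=6−2·1/4=11/2; d'=(-60−2·15/8)/(11/2)=-255/22
row 3: denom=4−1·2/11=42/11; d'=(78−1·-255/22)/(42/11)=657/28
row 4: denom=6−1·11/42=241/42; d'=(-39−1·657/28)/(241/42)=-5247/482
back: M4=-5247/482
back: M3=657/28−11/42·-5247/482=6342/241
back: M2=-255/22−2/11·6342/241=-7893/482
back: M1=15/8−1/4·-7893/482=2877/482
M: M0=0, M1=2877/482, M2=-7893/482, M3=6342/241, M4=-5247/482, M5=0
seg 0: a=0, c=M0/2=0, d=(M1−M0)/(6·2)=959/1928, b=Δ0−h0·(2M0+M1)/6=-600/241
seg 1: a=-1, c=M1/2=2877/964, d=(M2−M1)/(6·2)=-1795/964, b=Δ1−h1·(2M1+M2)/6=1677/482
seg 2: a=3, c=M2/2=-7893/964, d=(M3−M2)/(6·1)=6859/964, b=Δ2−h2·(2M2+M3)/6=-3339/482
seg 3: a=-5, c=M3/2=3171/241, d=(M4−M3)/(6·1)=-5977/964, b=Δ3−h3·(2M3+M4)/6=-1887/964
seg 4: a=0, c=M4/2=-5247/964, d=(M5−M4)/(6·2)=1749/1928, b=Δ4−h4·(2M4+M5)/6=2775/482
t_q=1 → seg 0, τ=1; S=0+-600/241·τ+0·τ²+959/1928·τ³=-3841/1928

  seg 0: a=0 b=-600/241 c=0 d=959/1928
  seg 1: a=-1 b=1677/482 c=2877/964 d=-1795/964
  seg 2: a=3 b=-3339/482 c=-7893/964 d=6859/964
  seg 3: a=-5 b=-1887/964 c=3171/241 d=-5977/964
  seg 4: a=0 b=2775/482 c=-5247/964 d=1749/1928
S(1) = -3841/1928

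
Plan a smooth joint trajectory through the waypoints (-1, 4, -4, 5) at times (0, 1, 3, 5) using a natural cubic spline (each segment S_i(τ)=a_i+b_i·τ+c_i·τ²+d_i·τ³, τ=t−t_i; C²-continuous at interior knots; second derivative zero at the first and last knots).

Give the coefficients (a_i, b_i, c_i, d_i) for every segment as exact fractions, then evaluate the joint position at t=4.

Δ: Δ0=5, Δ1=-4, Δ2=9/2
row 1: diag=6, rhs=-54; c'=1/3, d'=-9
row 2: denom=8−2·1/3=22/3; d'=(51−2·-9)/(22/3)=207/22
back: M2=207/22
back: M1=-9−1/3·207/22=-267/22
M: M0=0, M1=-267/22, M2=207/22, M3=0
seg 0: a=-1, c=M0/2=0, d=(M1−M0)/(6·1)=-89/44, b=Δ0−h0·(2M0+M1)/6=309/44
seg 1: a=4, c=M1/2=-267/44, d=(M2−M1)/(6·2)=79/44, b=Δ1−h1·(2M1+M2)/6=21/22
seg 2: a=-4, c=M2/2=207/44, d=(M3−M2)/(6·2)=-69/88, b=Δ2−h2·(2M2+M3)/6=-39/22
t_q=4 → seg 2, τ=1; S=-4+-39/22·τ+207/44·τ²+-69/88·τ³=-163/88

  seg 0: a=-1 b=309/44 c=0 d=-89/44
  seg 1: a=4 b=21/22 c=-267/44 d=79/44
  seg 2: a=-4 b=-39/22 c=207/44 d=-69/88
S(4) = -163/88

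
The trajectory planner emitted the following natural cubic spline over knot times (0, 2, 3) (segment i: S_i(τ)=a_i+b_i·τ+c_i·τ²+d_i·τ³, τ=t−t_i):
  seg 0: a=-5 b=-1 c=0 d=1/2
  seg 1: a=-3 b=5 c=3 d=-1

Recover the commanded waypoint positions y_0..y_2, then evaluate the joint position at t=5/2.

y_0=-5 y_1=-3 y_2=4
S(5/2) = 1/8

y_0 = S_0(0) = a_0 = -5
y_1 = S_1(0) = a_1 = -3
y_2 = S_1(1) = 4
t_q=5/2 is in segment 1 (τ=1/2); S_1(τ)=1/8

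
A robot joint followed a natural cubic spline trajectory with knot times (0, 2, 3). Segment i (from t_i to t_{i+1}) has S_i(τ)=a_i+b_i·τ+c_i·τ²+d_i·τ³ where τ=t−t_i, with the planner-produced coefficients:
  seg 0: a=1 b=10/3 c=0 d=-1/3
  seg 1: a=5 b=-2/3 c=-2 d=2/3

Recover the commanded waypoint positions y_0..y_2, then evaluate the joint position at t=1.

y_0=1 y_1=5 y_2=3
S(1) = 4

y_0 = S_0(0) = a_0 = 1
y_1 = S_1(0) = a_1 = 5
y_2 = S_1(1) = 3
t_q=1 is in segment 0 (τ=1); S_0(τ)=4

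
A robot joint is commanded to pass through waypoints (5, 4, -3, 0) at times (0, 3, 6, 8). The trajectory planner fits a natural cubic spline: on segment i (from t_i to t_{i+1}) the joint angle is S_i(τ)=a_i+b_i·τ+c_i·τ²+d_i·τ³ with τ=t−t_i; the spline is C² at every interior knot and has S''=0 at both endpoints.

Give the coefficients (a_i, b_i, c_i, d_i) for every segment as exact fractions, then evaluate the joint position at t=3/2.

  seg 0: a=5 b=115/222 c=0 d=-7/74
  seg 1: a=4 b=-226/111 c=-63/74 d=167/666
  seg 2: a=-3 b=-83/222 c=52/37 d=-26/111
S(3/2) = 3231/592

Δ: Δ0=-1/3, Δ1=-7/3, Δ2=3/2
row 1: diag=12, rhs=-12; c'=1/4, d'=-1
row 2: denom=10−3·1/4=37/4; d'=(23−3·-1)/(37/4)=104/37
back: M2=104/37
back: M1=-1−1/4·104/37=-63/37
M: M0=0, M1=-63/37, M2=104/37, M3=0
seg 0: a=5, c=M0/2=0, d=(M1−M0)/(6·3)=-7/74, b=Δ0−h0·(2M0+M1)/6=115/222
seg 1: a=4, c=M1/2=-63/74, d=(M2−M1)/(6·3)=167/666, b=Δ1−h1·(2M1+M2)/6=-226/111
seg 2: a=-3, c=M2/2=52/37, d=(M3−M2)/(6·2)=-26/111, b=Δ2−h2·(2M2+M3)/6=-83/222
t_q=3/2 → seg 0, τ=3/2; S=5+115/222·τ+0·τ²+-7/74·τ³=3231/592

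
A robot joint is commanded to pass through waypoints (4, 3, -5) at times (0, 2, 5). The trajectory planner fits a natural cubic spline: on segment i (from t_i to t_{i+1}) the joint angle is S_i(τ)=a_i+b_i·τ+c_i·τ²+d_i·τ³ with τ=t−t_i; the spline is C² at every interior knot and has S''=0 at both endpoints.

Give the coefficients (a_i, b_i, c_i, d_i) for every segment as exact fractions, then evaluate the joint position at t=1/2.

Δ: Δ0=-1/2, Δ1=-8/3
row 1: diag=10, rhs=-13; c'=3/10, d'=-13/10
back: M1=-13/10
M: M0=0, M1=-13/10, M2=0
seg 0: a=4, c=M0/2=0, d=(M1−M0)/(6·2)=-13/120, b=Δ0−h0·(2M0+M1)/6=-1/15
seg 1: a=3, c=M1/2=-13/20, d=(M2−M1)/(6·3)=13/180, b=Δ1−h1·(2M1+M2)/6=-41/30
t_q=1/2 → seg 0, τ=1/2; S=4+-1/15·τ+0·τ²+-13/120·τ³=253/64

  seg 0: a=4 b=-1/15 c=0 d=-13/120
  seg 1: a=3 b=-41/30 c=-13/20 d=13/180
S(1/2) = 253/64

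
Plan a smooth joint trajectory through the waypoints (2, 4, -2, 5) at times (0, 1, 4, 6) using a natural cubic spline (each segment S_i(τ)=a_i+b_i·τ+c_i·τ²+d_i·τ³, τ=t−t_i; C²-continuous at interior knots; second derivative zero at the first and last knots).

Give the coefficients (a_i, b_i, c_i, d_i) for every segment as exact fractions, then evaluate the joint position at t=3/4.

  seg 0: a=2 b=397/142 c=0 d=-113/142
  seg 1: a=4 b=29/71 c=-339/142 d=75/142
  seg 2: a=-2 b=49/142 c=168/71 d=-28/71
S(3/4) = 34181/9088

Δ: Δ0=2, Δ1=-2, Δ2=7/2
row 1: diag=8, rhs=-24; c'=3/8, d'=-3
row 2: denom=10−3·3/8=71/8; d'=(33−3·-3)/(71/8)=336/71
back: M2=336/71
back: M1=-3−3/8·336/71=-339/71
M: M0=0, M1=-339/71, M2=336/71, M3=0
seg 0: a=2, c=M0/2=0, d=(M1−M0)/(6·1)=-113/142, b=Δ0−h0·(2M0+M1)/6=397/142
seg 1: a=4, c=M1/2=-339/142, d=(M2−M1)/(6·3)=75/142, b=Δ1−h1·(2M1+M2)/6=29/71
seg 2: a=-2, c=M2/2=168/71, d=(M3−M2)/(6·2)=-28/71, b=Δ2−h2·(2M2+M3)/6=49/142
t_q=3/4 → seg 0, τ=3/4; S=2+397/142·τ+0·τ²+-113/142·τ³=34181/9088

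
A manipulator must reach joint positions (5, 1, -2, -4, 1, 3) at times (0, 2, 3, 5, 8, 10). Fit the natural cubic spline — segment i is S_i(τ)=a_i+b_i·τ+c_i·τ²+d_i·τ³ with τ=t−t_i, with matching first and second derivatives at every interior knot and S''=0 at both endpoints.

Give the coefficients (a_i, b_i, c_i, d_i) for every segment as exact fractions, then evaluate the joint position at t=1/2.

Δ: Δ0=-2, Δ1=-3, Δ2=-1, Δ3=5/3, Δ4=1
row 1: diag=6, rhs=-6; c'=1/6, d'=-1
row 2: denom=6−1·1/6=35/6; d'=(12−1·-1)/(35/6)=78/35
row 3: denom=10−2·12/35=326/35; d'=(16−2·78/35)/(326/35)=202/163
row 4: denom=10−3·105/326=2945/326; d'=(-4−3·202/163)/(2945/326)=-2516/2945
back: M4=-2516/2945
back: M3=202/163−105/326·-2516/2945=892/589
back: M2=78/35−12/35·892/589=5034/2945
back: M1=-1−1/6·5034/2945=-3784/2945
M: M0=0, M1=-3784/2945, M2=5034/2945, M3=892/589, M4=-2516/2945, M5=0
seg 0: a=5, c=M0/2=0, d=(M1−M0)/(6·2)=-946/8835, b=Δ0−h0·(2M0+M1)/6=-13886/8835
seg 1: a=1, c=M1/2=-1892/2945, d=(M2−M1)/(6·1)=4409/8835, b=Δ1−h1·(2M1+M2)/6=-25238/8835
seg 2: a=-2, c=M2/2=2517/2945, d=(M3−M2)/(6·2)=-287/17670, b=Δ2−h2·(2M2+M3)/6=-23363/8835
seg 3: a=-4, c=M3/2=446/589, d=(M4−M3)/(6·3)=-3488/26505, b=Δ3−h3·(2M3+M4)/6=5119/8835
seg 4: a=1, c=M4/2=-1258/2945, d=(M5−M4)/(6·2)=629/8835, b=Δ4−h4·(2M4+M5)/6=13867/8835
t_q=1/2 → seg 0, τ=1/2; S=5+-13886/8835·τ+0·τ²+-946/8835·τ³=9897/2356

  seg 0: a=5 b=-13886/8835 c=0 d=-946/8835
  seg 1: a=1 b=-25238/8835 c=-1892/2945 d=4409/8835
  seg 2: a=-2 b=-23363/8835 c=2517/2945 d=-287/17670
  seg 3: a=-4 b=5119/8835 c=446/589 d=-3488/26505
  seg 4: a=1 b=13867/8835 c=-1258/2945 d=629/8835
S(1/2) = 9897/2356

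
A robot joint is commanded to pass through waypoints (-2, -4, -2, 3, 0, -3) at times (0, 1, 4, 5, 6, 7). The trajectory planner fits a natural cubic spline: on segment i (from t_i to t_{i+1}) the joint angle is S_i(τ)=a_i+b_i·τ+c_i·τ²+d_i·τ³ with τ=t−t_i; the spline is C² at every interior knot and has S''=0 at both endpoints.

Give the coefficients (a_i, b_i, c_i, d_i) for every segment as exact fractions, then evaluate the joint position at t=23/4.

  seg 0: a=-2 b=-4813/2379 c=0 d=55/2379
  seg 1: a=-4 b=-4648/2379 c=55/793 d=1913/7137
  seg 2: a=-2 b=1043/183 c=1968/793 d=-7568/2379
  seg 3: a=3 b=2663/2379 c=-5600/793 d=7000/2379
  seg 4: a=0 b=-9937/2379 c=1400/793 d=-1400/2379
S(23/4) = 541/488

Δ: Δ0=-2, Δ1=2/3, Δ2=5, Δ3=-3, Δ4=-3
row 1: diag=8, rhs=16; c'=3/8, d'=2
row 2: denom=8−3·3/8=55/8; d'=(26−3·2)/(55/8)=32/11
row 3: denom=4−1·8/55=212/55; d'=(-48−1·32/11)/(212/55)=-700/53
row 4: denom=4−1·55/212=793/212; d'=(0−1·-700/53)/(793/212)=2800/793
back: M4=2800/793
back: M3=-700/53−55/212·2800/793=-11200/793
back: M2=32/11−8/55·-11200/793=3936/793
back: M1=2−3/8·3936/793=110/793
M: M0=0, M1=110/793, M2=3936/793, M3=-11200/793, M4=2800/793, M5=0
seg 0: a=-2, c=M0/2=0, d=(M1−M0)/(6·1)=55/2379, b=Δ0−h0·(2M0+M1)/6=-4813/2379
seg 1: a=-4, c=M1/2=55/793, d=(M2−M1)/(6·3)=1913/7137, b=Δ1−h1·(2M1+M2)/6=-4648/2379
seg 2: a=-2, c=M2/2=1968/793, d=(M3−M2)/(6·1)=-7568/2379, b=Δ2−h2·(2M2+M3)/6=1043/183
seg 3: a=3, c=M3/2=-5600/793, d=(M4−M3)/(6·1)=7000/2379, b=Δ3−h3·(2M3+M4)/6=2663/2379
seg 4: a=0, c=M4/2=1400/793, d=(M5−M4)/(6·1)=-1400/2379, b=Δ4−h4·(2M4+M5)/6=-9937/2379
t_q=23/4 → seg 3, τ=3/4; S=3+2663/2379·τ+-5600/793·τ²+7000/2379·τ³=541/488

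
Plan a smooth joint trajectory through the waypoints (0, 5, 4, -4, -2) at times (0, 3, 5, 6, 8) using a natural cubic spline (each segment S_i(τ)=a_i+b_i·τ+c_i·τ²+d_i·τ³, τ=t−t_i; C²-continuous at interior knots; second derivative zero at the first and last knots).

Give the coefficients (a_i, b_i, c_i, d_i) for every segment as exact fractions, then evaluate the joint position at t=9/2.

  seg 0: a=0 b=2681/1956 c=0 d=193/5868
  seg 1: a=5 b=2209/978 c=193/652 d=-3277/3912
  seg 2: a=4 b=-3232/489 c=-771/163 d=1633/489
  seg 3: a=-4 b=-2959/489 c=862/163 d=-431/489
S(9/2) = 64959/10432

Δ: Δ0=5/3, Δ1=-1/2, Δ2=-8, Δ3=1
row 1: diag=10, rhs=-13; c'=1/5, d'=-13/10
row 2: denom=6−2·1/5=28/5; d'=(-45−2·-13/10)/(28/5)=-53/7
row 3: denom=6−1·5/28=163/28; d'=(54−1·-53/7)/(163/28)=1724/163
back: M3=1724/163
back: M2=-53/7−5/28·1724/163=-1542/163
back: M1=-13/10−1/5·-1542/163=193/326
M: M0=0, M1=193/326, M2=-1542/163, M3=1724/163, M4=0
seg 0: a=0, c=M0/2=0, d=(M1−M0)/(6·3)=193/5868, b=Δ0−h0·(2M0+M1)/6=2681/1956
seg 1: a=5, c=M1/2=193/652, d=(M2−M1)/(6·2)=-3277/3912, b=Δ1−h1·(2M1+M2)/6=2209/978
seg 2: a=4, c=M2/2=-771/163, d=(M3−M2)/(6·1)=1633/489, b=Δ2−h2·(2M2+M3)/6=-3232/489
seg 3: a=-4, c=M3/2=862/163, d=(M4−M3)/(6·2)=-431/489, b=Δ3−h3·(2M3+M4)/6=-2959/489
t_q=9/2 → seg 1, τ=3/2; S=5+2209/978·τ+193/652·τ²+-3277/3912·τ³=64959/10432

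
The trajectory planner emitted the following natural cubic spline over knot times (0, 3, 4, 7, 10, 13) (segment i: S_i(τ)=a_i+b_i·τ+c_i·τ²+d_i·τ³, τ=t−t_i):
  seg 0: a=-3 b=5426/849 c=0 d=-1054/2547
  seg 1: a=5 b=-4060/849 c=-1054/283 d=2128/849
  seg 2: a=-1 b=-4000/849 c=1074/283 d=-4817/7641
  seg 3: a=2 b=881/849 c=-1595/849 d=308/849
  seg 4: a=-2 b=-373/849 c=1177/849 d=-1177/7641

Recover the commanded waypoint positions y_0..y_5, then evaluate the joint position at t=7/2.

y_0=-3 y_1=5 y_2=-1 y_3=2 y_4=-2 y_5=5
S(7/2) = 1127/566

y_0 = S_0(0) = a_0 = -3
y_1 = S_1(0) = a_1 = 5
y_2 = S_2(0) = a_2 = -1
y_3 = S_3(0) = a_3 = 2
y_4 = S_4(0) = a_4 = -2
y_5 = S_4(3) = 5
t_q=7/2 is in segment 1 (τ=1/2); S_1(τ)=1127/566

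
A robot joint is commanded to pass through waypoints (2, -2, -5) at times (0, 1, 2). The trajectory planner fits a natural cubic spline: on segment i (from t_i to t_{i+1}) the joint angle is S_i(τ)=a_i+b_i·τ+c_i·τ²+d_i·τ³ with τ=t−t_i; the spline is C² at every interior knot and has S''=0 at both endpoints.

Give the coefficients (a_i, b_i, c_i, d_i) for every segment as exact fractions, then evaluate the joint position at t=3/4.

Δ: Δ0=-4, Δ1=-3
row 1: diag=4, rhs=6; c'=1/4, d'=3/2
back: M1=3/2
M: M0=0, M1=3/2, M2=0
seg 0: a=2, c=M0/2=0, d=(M1−M0)/(6·1)=1/4, b=Δ0−h0·(2M0+M1)/6=-17/4
seg 1: a=-2, c=M1/2=3/4, d=(M2−M1)/(6·1)=-1/4, b=Δ1−h1·(2M1+M2)/6=-7/2
t_q=3/4 → seg 0, τ=3/4; S=2+-17/4·τ+0·τ²+1/4·τ³=-277/256

  seg 0: a=2 b=-17/4 c=0 d=1/4
  seg 1: a=-2 b=-7/2 c=3/4 d=-1/4
S(3/4) = -277/256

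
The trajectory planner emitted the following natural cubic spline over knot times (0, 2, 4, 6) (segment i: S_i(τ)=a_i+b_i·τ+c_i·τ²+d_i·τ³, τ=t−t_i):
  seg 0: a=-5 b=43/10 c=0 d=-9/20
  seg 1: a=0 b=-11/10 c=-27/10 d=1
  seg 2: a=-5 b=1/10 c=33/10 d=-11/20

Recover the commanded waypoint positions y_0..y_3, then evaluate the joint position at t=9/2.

y_0 = S_0(0) = a_0 = -5
y_1 = S_1(0) = a_1 = 0
y_2 = S_2(0) = a_2 = -5
y_3 = S_2(2) = 4
t_q=9/2 is in segment 2 (τ=1/2); S_2(τ)=-671/160

y_0=-5 y_1=0 y_2=-5 y_3=4
S(9/2) = -671/160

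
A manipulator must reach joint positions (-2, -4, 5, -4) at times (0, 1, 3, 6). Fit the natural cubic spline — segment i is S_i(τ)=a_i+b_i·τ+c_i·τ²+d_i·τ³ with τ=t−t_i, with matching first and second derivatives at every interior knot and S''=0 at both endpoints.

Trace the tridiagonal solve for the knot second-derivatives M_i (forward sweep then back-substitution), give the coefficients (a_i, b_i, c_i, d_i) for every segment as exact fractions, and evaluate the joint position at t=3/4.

Δ: Δ0=-2, Δ1=9/2, Δ2=-3
row 1: diag=6, rhs=39; c'=1/3, d'=13/2
row 2: denom=10−2·1/3=28/3; d'=(-45−2·13/2)/(28/3)=-87/14
back: M2=-87/14
back: M1=13/2−1/3·-87/14=60/7
M: M0=0, M1=60/7, M2=-87/14, M3=0
seg 0: a=-2, c=M0/2=0, d=(M1−M0)/(6·1)=10/7, b=Δ0−h0·(2M0+M1)/6=-24/7
seg 1: a=-4, c=M1/2=30/7, d=(M2−M1)/(6·2)=-69/56, b=Δ1−h1·(2M1+M2)/6=6/7
seg 2: a=5, c=M2/2=-87/28, d=(M3−M2)/(6·3)=29/84, b=Δ2−h2·(2M2+M3)/6=45/14
t_q=3/4 → seg 0, τ=3/4; S=-2+-24/7·τ+0·τ²+10/7·τ³=-127/32

  seg 0: a=-2 b=-24/7 c=0 d=10/7
  seg 1: a=-4 b=6/7 c=30/7 d=-69/56
  seg 2: a=5 b=45/14 c=-87/28 d=29/84
S(3/4) = -127/32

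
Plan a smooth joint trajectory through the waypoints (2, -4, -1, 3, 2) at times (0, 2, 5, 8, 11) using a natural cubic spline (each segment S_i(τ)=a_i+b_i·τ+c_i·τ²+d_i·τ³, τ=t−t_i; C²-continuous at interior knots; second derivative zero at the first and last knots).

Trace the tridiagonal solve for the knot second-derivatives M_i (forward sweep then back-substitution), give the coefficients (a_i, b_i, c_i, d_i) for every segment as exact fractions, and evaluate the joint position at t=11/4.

  seg 0: a=2 b=-88/23 c=0 d=19/92
  seg 1: a=-4 b=-31/23 c=57/46 d=-7/46
  seg 2: a=-1 b=91/46 c=-3/23 d=-35/1242
  seg 3: a=3 b=10/23 c=-53/138 d=53/1242
S(11/4) = -12889/2944

Δ: Δ0=-3, Δ1=1, Δ2=4/3, Δ3=-1/3
row 1: diag=10, rhs=24; c'=3/10, d'=12/5
row 2: denom=12−3·3/10=111/10; d'=(2−3·12/5)/(111/10)=-52/111
row 3: denom=12−3·10/37=414/37; d'=(-10−3·-52/111)/(414/37)=-53/69
back: M3=-53/69
back: M2=-52/111−10/37·-53/69=-6/23
back: M1=12/5−3/10·-6/23=57/23
M: M0=0, M1=57/23, M2=-6/23, M3=-53/69, M4=0
seg 0: a=2, c=M0/2=0, d=(M1−M0)/(6·2)=19/92, b=Δ0−h0·(2M0+M1)/6=-88/23
seg 1: a=-4, c=M1/2=57/46, d=(M2−M1)/(6·3)=-7/46, b=Δ1−h1·(2M1+M2)/6=-31/23
seg 2: a=-1, c=M2/2=-3/23, d=(M3−M2)/(6·3)=-35/1242, b=Δ2−h2·(2M2+M3)/6=91/46
seg 3: a=3, c=M3/2=-53/138, d=(M4−M3)/(6·3)=53/1242, b=Δ3−h3·(2M3+M4)/6=10/23
t_q=11/4 → seg 1, τ=3/4; S=-4+-31/23·τ+57/46·τ²+-7/46·τ³=-12889/2944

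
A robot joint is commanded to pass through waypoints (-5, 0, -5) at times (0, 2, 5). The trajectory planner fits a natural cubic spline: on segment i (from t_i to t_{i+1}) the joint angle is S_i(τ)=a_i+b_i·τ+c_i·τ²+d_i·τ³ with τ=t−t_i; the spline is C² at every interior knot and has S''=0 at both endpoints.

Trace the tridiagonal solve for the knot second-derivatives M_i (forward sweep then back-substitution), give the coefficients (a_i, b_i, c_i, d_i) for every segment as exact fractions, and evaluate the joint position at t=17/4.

Δ: Δ0=5/2, Δ1=-5/3
row 1: diag=10, rhs=-25; c'=3/10, d'=-5/2
back: M1=-5/2
M: M0=0, M1=-5/2, M2=0
seg 0: a=-5, c=M0/2=0, d=(M1−M0)/(6·2)=-5/24, b=Δ0−h0·(2M0+M1)/6=10/3
seg 1: a=0, c=M1/2=-5/4, d=(M2−M1)/(6·3)=5/36, b=Δ1−h1·(2M1+M2)/6=5/6
t_q=17/4 → seg 1, τ=9/4; S=0+5/6·τ+-5/4·τ²+5/36·τ³=-735/256

  seg 0: a=-5 b=10/3 c=0 d=-5/24
  seg 1: a=0 b=5/6 c=-5/4 d=5/36
S(17/4) = -735/256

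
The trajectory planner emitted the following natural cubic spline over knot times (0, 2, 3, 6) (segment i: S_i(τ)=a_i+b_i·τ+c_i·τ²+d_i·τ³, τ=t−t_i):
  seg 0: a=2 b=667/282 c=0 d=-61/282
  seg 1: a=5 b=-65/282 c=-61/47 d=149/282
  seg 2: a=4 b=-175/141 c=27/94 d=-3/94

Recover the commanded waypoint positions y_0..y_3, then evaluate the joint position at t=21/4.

y_0 = S_0(0) = a_0 = 2
y_1 = S_1(0) = a_1 = 5
y_2 = S_2(0) = a_2 = 4
y_3 = S_2(3) = 2
t_q=21/4 is in segment 2 (τ=9/4); S_2(τ)=13825/6016

y_0=2 y_1=5 y_2=4 y_3=2
S(21/4) = 13825/6016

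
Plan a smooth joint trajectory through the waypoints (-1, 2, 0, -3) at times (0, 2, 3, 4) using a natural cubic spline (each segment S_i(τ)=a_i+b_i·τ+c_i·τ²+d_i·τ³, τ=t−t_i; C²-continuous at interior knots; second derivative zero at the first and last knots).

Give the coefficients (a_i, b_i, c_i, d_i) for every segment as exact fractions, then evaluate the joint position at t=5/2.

  seg 0: a=-1 b=121/46 c=0 d=-13/46
  seg 1: a=2 b=-35/46 c=-39/23 d=21/46
  seg 2: a=0 b=-64/23 c=-15/46 d=5/46
S(5/2) = 461/368

Δ: Δ0=3/2, Δ1=-2, Δ2=-3
row 1: diag=6, rhs=-21; c'=1/6, d'=-7/2
row 2: denom=4−1·1/6=23/6; d'=(-6−1·-7/2)/(23/6)=-15/23
back: M2=-15/23
back: M1=-7/2−1/6·-15/23=-78/23
M: M0=0, M1=-78/23, M2=-15/23, M3=0
seg 0: a=-1, c=M0/2=0, d=(M1−M0)/(6·2)=-13/46, b=Δ0−h0·(2M0+M1)/6=121/46
seg 1: a=2, c=M1/2=-39/23, d=(M2−M1)/(6·1)=21/46, b=Δ1−h1·(2M1+M2)/6=-35/46
seg 2: a=0, c=M2/2=-15/46, d=(M3−M2)/(6·1)=5/46, b=Δ2−h2·(2M2+M3)/6=-64/23
t_q=5/2 → seg 1, τ=1/2; S=2+-35/46·τ+-39/23·τ²+21/46·τ³=461/368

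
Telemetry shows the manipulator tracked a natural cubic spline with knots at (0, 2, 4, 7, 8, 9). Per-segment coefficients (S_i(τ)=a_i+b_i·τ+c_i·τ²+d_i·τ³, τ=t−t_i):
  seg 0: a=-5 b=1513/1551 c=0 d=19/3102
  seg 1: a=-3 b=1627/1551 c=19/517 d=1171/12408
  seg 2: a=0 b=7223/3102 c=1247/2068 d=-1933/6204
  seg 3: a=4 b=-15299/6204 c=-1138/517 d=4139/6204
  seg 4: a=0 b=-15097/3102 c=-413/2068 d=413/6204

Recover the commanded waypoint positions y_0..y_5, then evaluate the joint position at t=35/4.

y_0 = S_0(0) = a_0 = -5
y_1 = S_1(0) = a_1 = -3
y_2 = S_2(0) = a_2 = 0
y_3 = S_3(0) = a_3 = 4
y_4 = S_4(0) = a_4 = 0
y_5 = S_4(1) = -5
t_q=35/4 is in segment 4 (τ=3/4); S_4(τ)=-494255/132352

y_0=-5 y_1=-3 y_2=0 y_3=4 y_4=0 y_5=-5
S(35/4) = -494255/132352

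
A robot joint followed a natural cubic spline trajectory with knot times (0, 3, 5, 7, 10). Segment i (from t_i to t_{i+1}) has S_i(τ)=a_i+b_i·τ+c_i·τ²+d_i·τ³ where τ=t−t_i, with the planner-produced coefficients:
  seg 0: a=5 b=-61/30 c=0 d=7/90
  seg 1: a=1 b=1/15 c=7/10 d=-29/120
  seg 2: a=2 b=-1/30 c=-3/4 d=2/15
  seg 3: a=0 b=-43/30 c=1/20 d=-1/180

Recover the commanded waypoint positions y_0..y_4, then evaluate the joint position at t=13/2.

y_0 = S_0(0) = a_0 = 5
y_1 = S_1(0) = a_1 = 1
y_2 = S_2(0) = a_2 = 2
y_3 = S_3(0) = a_3 = 0
y_4 = S_3(3) = -4
t_q=13/2 is in segment 2 (τ=3/2); S_2(τ)=57/80

y_0=5 y_1=1 y_2=2 y_3=0 y_4=-4
S(13/2) = 57/80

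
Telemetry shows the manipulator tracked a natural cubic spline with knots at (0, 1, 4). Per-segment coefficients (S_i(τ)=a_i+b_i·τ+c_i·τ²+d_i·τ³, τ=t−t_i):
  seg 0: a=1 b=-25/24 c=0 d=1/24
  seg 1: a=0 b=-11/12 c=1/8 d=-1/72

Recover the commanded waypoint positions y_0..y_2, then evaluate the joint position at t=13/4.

y_0 = S_0(0) = a_0 = 1
y_1 = S_1(0) = a_1 = 0
y_2 = S_1(3) = -2
t_q=13/4 is in segment 1 (τ=9/4); S_1(τ)=-813/512

y_0=1 y_1=0 y_2=-2
S(13/4) = -813/512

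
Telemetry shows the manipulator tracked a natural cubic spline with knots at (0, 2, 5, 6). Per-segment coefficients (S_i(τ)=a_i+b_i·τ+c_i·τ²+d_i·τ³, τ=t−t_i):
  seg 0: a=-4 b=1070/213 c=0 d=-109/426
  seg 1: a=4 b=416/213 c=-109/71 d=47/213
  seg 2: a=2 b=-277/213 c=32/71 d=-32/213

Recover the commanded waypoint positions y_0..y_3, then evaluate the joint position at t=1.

y_0 = S_0(0) = a_0 = -4
y_1 = S_1(0) = a_1 = 4
y_2 = S_2(0) = a_2 = 2
y_3 = S_2(1) = 1
t_q=1 is in segment 0 (τ=1); S_0(τ)=109/142

y_0=-4 y_1=4 y_2=2 y_3=1
S(1) = 109/142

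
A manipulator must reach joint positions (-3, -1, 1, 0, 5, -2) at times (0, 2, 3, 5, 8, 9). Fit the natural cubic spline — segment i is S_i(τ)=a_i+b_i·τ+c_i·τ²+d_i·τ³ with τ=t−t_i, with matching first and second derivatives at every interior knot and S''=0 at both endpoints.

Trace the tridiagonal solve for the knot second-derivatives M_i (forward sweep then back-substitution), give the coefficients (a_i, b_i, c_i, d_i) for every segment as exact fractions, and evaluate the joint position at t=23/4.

  seg 0: a=-3 b=2930/6879 c=0 d=3949/27516
  seg 1: a=-1 b=14777/6879 c=3949/4586 d=-13885/13758
  seg 2: a=1 b=11593/13758 c=-4968/2293 d=5143/6879
  seg 3: a=0 b=15793/13758 c=5318/2293 d=-3281/4586
  seg 4: a=5 b=-29260/6879 c=-18893/4586 d=18893/13758
S(23/4) = 546997/293504

Δ: Δ0=1, Δ1=2, Δ2=-1/2, Δ3=5/3, Δ4=-7
row 1: diag=6, rhs=6; c'=1/6, d'=1
row 2: denom=6−1·1/6=35/6; d'=(-15−1·1)/(35/6)=-96/35
row 3: denom=10−2·12/35=326/35; d'=(13−2·-96/35)/(326/35)=647/326
row 4: denom=8−3·105/326=2293/326; d'=(-52−3·647/326)/(2293/326)=-18893/2293
back: M4=-18893/2293
back: M3=647/326−105/326·-18893/2293=10636/2293
back: M2=-96/35−12/35·10636/2293=-9936/2293
back: M1=1−1/6·-9936/2293=3949/2293
M: M0=0, M1=3949/2293, M2=-9936/2293, M3=10636/2293, M4=-18893/2293, M5=0
seg 0: a=-3, c=M0/2=0, d=(M1−M0)/(6·2)=3949/27516, b=Δ0−h0·(2M0+M1)/6=2930/6879
seg 1: a=-1, c=M1/2=3949/4586, d=(M2−M1)/(6·1)=-13885/13758, b=Δ1−h1·(2M1+M2)/6=14777/6879
seg 2: a=1, c=M2/2=-4968/2293, d=(M3−M2)/(6·2)=5143/6879, b=Δ2−h2·(2M2+M3)/6=11593/13758
seg 3: a=0, c=M3/2=5318/2293, d=(M4−M3)/(6·3)=-3281/4586, b=Δ3−h3·(2M3+M4)/6=15793/13758
seg 4: a=5, c=M4/2=-18893/4586, d=(M5−M4)/(6·1)=18893/13758, b=Δ4−h4·(2M4+M5)/6=-29260/6879
t_q=23/4 → seg 3, τ=3/4; S=0+15793/13758·τ+5318/2293·τ²+-3281/4586·τ³=546997/293504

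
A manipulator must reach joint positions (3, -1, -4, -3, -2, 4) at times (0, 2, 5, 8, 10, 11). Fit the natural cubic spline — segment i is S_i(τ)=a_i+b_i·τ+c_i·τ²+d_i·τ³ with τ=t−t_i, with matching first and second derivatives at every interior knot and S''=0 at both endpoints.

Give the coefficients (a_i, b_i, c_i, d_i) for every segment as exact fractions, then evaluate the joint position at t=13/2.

Δ: Δ0=-2, Δ1=-1, Δ2=1/3, Δ3=1/2, Δ4=6
row 1: diag=10, rhs=6; c'=3/10, d'=3/5
row 2: denom=12−3·3/10=111/10; d'=(8−3·3/5)/(111/10)=62/111
row 3: denom=10−3·10/37=340/37; d'=(1−3·62/111)/(340/37)=-5/68
row 4: denom=6−2·37/170=473/85; d'=(33−2·-5/68)/(473/85)=5635/946
back: M4=5635/946
back: M3=-5/68−37/170·5635/946=-648/473
back: M2=62/111−10/37·-648/473=1318/1419
back: M1=3/5−3/10·1318/1419=152/473
M: M0=0, M1=152/473, M2=1318/1419, M3=-648/473, M4=5635/946, M5=0
seg 0: a=3, c=M0/2=0, d=(M1−M0)/(6·2)=38/1419, b=Δ0−h0·(2M0+M1)/6=-2990/1419
seg 1: a=-1, c=M1/2=76/473, d=(M2−M1)/(6·3)=431/12771, b=Δ1−h1·(2M1+M2)/6=-2534/1419
seg 2: a=-4, c=M2/2=659/1419, d=(M3−M2)/(6·3)=-1631/12771, b=Δ2−h2·(2M2+M3)/6=127/1419
seg 3: a=-3, c=M3/2=-324/473, d=(M4−M3)/(6·2)=6931/11352, b=Δ3−h3·(2M3+M4)/6=-812/1419
seg 4: a=-2, c=M4/2=5635/1892, d=(M5−M4)/(6·1)=-5635/5676, b=Δ4−h4·(2M4+M5)/6=11393/2838
t_q=13/2 → seg 2, τ=3/2; S=-4+127/1419·τ+659/1419·τ²+-1631/12771·τ³=-12305/3784

  seg 0: a=3 b=-2990/1419 c=0 d=38/1419
  seg 1: a=-1 b=-2534/1419 c=76/473 d=431/12771
  seg 2: a=-4 b=127/1419 c=659/1419 d=-1631/12771
  seg 3: a=-3 b=-812/1419 c=-324/473 d=6931/11352
  seg 4: a=-2 b=11393/2838 c=5635/1892 d=-5635/5676
S(13/2) = -12305/3784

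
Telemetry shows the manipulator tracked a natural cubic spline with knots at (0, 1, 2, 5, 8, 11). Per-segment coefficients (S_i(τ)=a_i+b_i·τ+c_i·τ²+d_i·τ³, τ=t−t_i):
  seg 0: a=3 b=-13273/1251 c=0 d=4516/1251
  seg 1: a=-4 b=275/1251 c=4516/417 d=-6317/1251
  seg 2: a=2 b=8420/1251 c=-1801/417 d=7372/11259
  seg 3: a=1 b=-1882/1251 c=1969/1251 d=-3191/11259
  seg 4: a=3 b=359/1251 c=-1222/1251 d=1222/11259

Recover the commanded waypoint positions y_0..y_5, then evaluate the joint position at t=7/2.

y_0 = S_0(0) = a_0 = 3
y_1 = S_1(0) = a_1 = -4
y_2 = S_2(0) = a_2 = 2
y_3 = S_3(0) = a_3 = 1
y_4 = S_4(0) = a_4 = 3
y_5 = S_4(3) = -2
t_q=7/2 is in segment 2 (τ=3/2); S_2(τ)=2551/556

y_0=3 y_1=-4 y_2=2 y_3=1 y_4=3 y_5=-2
S(7/2) = 2551/556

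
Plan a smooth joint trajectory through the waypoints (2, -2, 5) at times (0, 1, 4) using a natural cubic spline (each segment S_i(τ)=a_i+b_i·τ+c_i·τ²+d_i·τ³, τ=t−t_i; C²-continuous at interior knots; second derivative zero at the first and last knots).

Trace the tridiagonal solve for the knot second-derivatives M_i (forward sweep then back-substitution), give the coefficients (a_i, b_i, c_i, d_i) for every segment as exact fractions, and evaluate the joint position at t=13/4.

Δ: Δ0=-4, Δ1=7/3
row 1: diag=8, rhs=38; c'=3/8, d'=19/4
back: M1=19/4
M: M0=0, M1=19/4, M2=0
seg 0: a=2, c=M0/2=0, d=(M1−M0)/(6·1)=19/24, b=Δ0−h0·(2M0+M1)/6=-115/24
seg 1: a=-2, c=M1/2=19/8, d=(M2−M1)/(6·3)=-19/72, b=Δ1−h1·(2M1+M2)/6=-29/12
t_q=13/4 → seg 1, τ=9/4; S=-2+-29/12·τ+19/8·τ²+-19/72·τ³=809/512

  seg 0: a=2 b=-115/24 c=0 d=19/24
  seg 1: a=-2 b=-29/12 c=19/8 d=-19/72
S(13/4) = 809/512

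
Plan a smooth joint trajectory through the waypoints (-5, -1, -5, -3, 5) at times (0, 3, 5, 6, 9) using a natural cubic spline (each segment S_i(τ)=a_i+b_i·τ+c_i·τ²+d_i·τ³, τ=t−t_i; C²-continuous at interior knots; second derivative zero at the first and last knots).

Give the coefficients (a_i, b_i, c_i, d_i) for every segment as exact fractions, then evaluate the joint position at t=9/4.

Δ: Δ0=4/3, Δ1=-2, Δ2=2, Δ3=8/3
row 1: diag=10, rhs=-20; c'=1/5, d'=-2
row 2: denom=6−2·1/5=28/5; d'=(24−2·-2)/(28/5)=5
row 3: denom=8−1·5/28=219/28; d'=(4−1·5)/(219/28)=-28/219
back: M3=-28/219
back: M2=5−5/28·-28/219=1100/219
back: M1=-2−1/5·1100/219=-658/219
M: M0=0, M1=-658/219, M2=1100/219, M3=-28/219, M4=0
seg 0: a=-5, c=M0/2=0, d=(M1−M0)/(6·3)=-329/1971, b=Δ0−h0·(2M0+M1)/6=207/73
seg 1: a=-1, c=M1/2=-329/219, d=(M2−M1)/(6·2)=293/438, b=Δ1−h1·(2M1+M2)/6=-122/73
seg 2: a=-5, c=M2/2=550/219, d=(M3−M2)/(6·1)=-188/219, b=Δ2−h2·(2M2+M3)/6=76/219
seg 3: a=-3, c=M3/2=-14/219, d=(M4−M3)/(6·3)=14/1971, b=Δ3−h3·(2M3+M4)/6=204/73
t_q=9/4 → seg 0, τ=9/4; S=-5+207/73·τ+0·τ²+-329/1971·τ³=-2435/4672

  seg 0: a=-5 b=207/73 c=0 d=-329/1971
  seg 1: a=-1 b=-122/73 c=-329/219 d=293/438
  seg 2: a=-5 b=76/219 c=550/219 d=-188/219
  seg 3: a=-3 b=204/73 c=-14/219 d=14/1971
S(9/4) = -2435/4672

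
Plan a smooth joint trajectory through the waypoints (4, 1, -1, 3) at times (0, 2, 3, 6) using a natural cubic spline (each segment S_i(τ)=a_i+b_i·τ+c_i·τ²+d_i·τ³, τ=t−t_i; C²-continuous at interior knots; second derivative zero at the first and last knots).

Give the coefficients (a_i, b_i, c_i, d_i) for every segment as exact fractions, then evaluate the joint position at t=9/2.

Δ: Δ0=-3/2, Δ1=-2, Δ2=4/3
row 1: diag=6, rhs=-3; c'=1/6, d'=-1/2
row 2: denom=8−1·1/6=47/6; d'=(20−1·-1/2)/(47/6)=123/47
back: M2=123/47
back: M1=-1/2−1/6·123/47=-44/47
M: M0=0, M1=-44/47, M2=123/47, M3=0
seg 0: a=4, c=M0/2=0, d=(M1−M0)/(6·2)=-11/141, b=Δ0−h0·(2M0+M1)/6=-335/282
seg 1: a=1, c=M1/2=-22/47, d=(M2−M1)/(6·1)=167/282, b=Δ1−h1·(2M1+M2)/6=-599/282
seg 2: a=-1, c=M2/2=123/94, d=(M3−M2)/(6·3)=-41/282, b=Δ2−h2·(2M2+M3)/6=-181/141
t_q=9/2 → seg 2, τ=3/2; S=-1+-181/141·τ+123/94·τ²+-41/282·τ³=-355/752

  seg 0: a=4 b=-335/282 c=0 d=-11/141
  seg 1: a=1 b=-599/282 c=-22/47 d=167/282
  seg 2: a=-1 b=-181/141 c=123/94 d=-41/282
S(9/2) = -355/752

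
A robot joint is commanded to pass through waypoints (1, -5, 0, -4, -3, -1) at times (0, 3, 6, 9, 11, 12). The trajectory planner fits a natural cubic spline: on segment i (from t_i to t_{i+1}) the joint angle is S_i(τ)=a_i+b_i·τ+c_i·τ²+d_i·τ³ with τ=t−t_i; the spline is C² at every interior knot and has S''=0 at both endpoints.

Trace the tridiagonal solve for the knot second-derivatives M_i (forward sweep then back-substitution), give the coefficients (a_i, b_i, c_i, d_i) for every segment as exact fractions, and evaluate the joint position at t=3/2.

  seg 0: a=1 b=-3725/1152 c=0 d=1421/10368
  seg 1: a=-5 b=269/576 c=1421/1152 d=-2881/10368
  seg 2: a=0 b=421/1152 c=-365/288 d=2423/10368
  seg 3: a=-4 b=-535/576 c=107/128 d=-35/576
  seg 4: a=-3 b=971/576 c=181/384 d=-181/1152
S(3/2) = -3469/1024

Δ: Δ0=-2, Δ1=5/3, Δ2=-4/3, Δ3=1/2, Δ4=2
row 1: diag=12, rhs=22; c'=1/4, d'=11/6
row 2: denom=12−3·1/4=45/4; d'=(-18−3·11/6)/(45/4)=-94/45
row 3: denom=10−3·4/15=46/5; d'=(11−3·-94/45)/(46/5)=259/138
row 4: denom=6−2·5/23=128/23; d'=(9−2·259/138)/(128/23)=181/192
back: M4=181/192
back: M3=259/138−5/23·181/192=107/64
back: M2=-94/45−4/15·107/64=-365/144
back: M1=11/6−1/4·-365/144=1421/576
M: M0=0, M1=1421/576, M2=-365/144, M3=107/64, M4=181/192, M5=0
seg 0: a=1, c=M0/2=0, d=(M1−M0)/(6·3)=1421/10368, b=Δ0−h0·(2M0+M1)/6=-3725/1152
seg 1: a=-5, c=M1/2=1421/1152, d=(M2−M1)/(6·3)=-2881/10368, b=Δ1−h1·(2M1+M2)/6=269/576
seg 2: a=0, c=M2/2=-365/288, d=(M3−M2)/(6·3)=2423/10368, b=Δ2−h2·(2M2+M3)/6=421/1152
seg 3: a=-4, c=M3/2=107/128, d=(M4−M3)/(6·2)=-35/576, b=Δ3−h3·(2M3+M4)/6=-535/576
seg 4: a=-3, c=M4/2=181/384, d=(M5−M4)/(6·1)=-181/1152, b=Δ4−h4·(2M4+M5)/6=971/576
t_q=3/2 → seg 0, τ=3/2; S=1+-3725/1152·τ+0·τ²+1421/10368·τ³=-3469/1024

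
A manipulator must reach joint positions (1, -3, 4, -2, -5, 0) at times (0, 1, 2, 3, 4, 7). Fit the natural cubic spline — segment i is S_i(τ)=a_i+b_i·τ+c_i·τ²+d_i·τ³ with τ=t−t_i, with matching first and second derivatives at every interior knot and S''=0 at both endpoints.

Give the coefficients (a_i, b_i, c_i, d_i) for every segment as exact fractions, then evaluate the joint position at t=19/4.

  seg 0: a=1 b=-10291/1299 c=0 d=5095/1299
  seg 1: a=-3 b=4994/1299 c=5095/433 d=-11186/1299
  seg 2: a=4 b=2006/1299 c=-6091/433 d=8473/1299
  seg 3: a=-2 b=-9121/1299 c=2382/433 d=-1922/1299
  seg 4: a=-5 b=-595/1299 c=460/433 d=-460/3897
S(19/4) = -33225/6928

Δ: Δ0=-4, Δ1=7, Δ2=-6, Δ3=-3, Δ4=5/3
row 1: diag=4, rhs=66; c'=1/4, d'=33/2
row 2: denom=4−1·1/4=15/4; d'=(-78−1·33/2)/(15/4)=-126/5
row 3: denom=4−1·4/15=56/15; d'=(18−1·-126/5)/(56/15)=81/7
row 4: denom=8−1·15/56=433/56; d'=(28−1·81/7)/(433/56)=920/433
back: M4=920/433
back: M3=81/7−15/56·920/433=4764/433
back: M2=-126/5−4/15·4764/433=-12182/433
back: M1=33/2−1/4·-12182/433=10190/433
M: M0=0, M1=10190/433, M2=-12182/433, M3=4764/433, M4=920/433, M5=0
seg 0: a=1, c=M0/2=0, d=(M1−M0)/(6·1)=5095/1299, b=Δ0−h0·(2M0+M1)/6=-10291/1299
seg 1: a=-3, c=M1/2=5095/433, d=(M2−M1)/(6·1)=-11186/1299, b=Δ1−h1·(2M1+M2)/6=4994/1299
seg 2: a=4, c=M2/2=-6091/433, d=(M3−M2)/(6·1)=8473/1299, b=Δ2−h2·(2M2+M3)/6=2006/1299
seg 3: a=-2, c=M3/2=2382/433, d=(M4−M3)/(6·1)=-1922/1299, b=Δ3−h3·(2M3+M4)/6=-9121/1299
seg 4: a=-5, c=M4/2=460/433, d=(M5−M4)/(6·3)=-460/3897, b=Δ4−h4·(2M4+M5)/6=-595/1299
t_q=19/4 → seg 4, τ=3/4; S=-5+-595/1299·τ+460/433·τ²+-460/3897·τ³=-33225/6928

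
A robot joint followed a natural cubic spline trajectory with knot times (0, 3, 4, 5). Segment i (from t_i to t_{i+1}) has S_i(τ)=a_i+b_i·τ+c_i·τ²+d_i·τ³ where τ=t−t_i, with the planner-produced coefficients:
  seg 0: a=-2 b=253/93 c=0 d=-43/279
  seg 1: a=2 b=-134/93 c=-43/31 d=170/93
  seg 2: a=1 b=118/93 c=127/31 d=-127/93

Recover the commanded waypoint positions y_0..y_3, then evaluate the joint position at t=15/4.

y_0 = S_0(0) = a_0 = -2
y_1 = S_1(0) = a_1 = 2
y_2 = S_2(0) = a_2 = 1
y_3 = S_2(1) = 5
t_q=15/4 is in segment 1 (τ=3/4); S_1(τ)=903/992

y_0=-2 y_1=2 y_2=1 y_3=5
S(15/4) = 903/992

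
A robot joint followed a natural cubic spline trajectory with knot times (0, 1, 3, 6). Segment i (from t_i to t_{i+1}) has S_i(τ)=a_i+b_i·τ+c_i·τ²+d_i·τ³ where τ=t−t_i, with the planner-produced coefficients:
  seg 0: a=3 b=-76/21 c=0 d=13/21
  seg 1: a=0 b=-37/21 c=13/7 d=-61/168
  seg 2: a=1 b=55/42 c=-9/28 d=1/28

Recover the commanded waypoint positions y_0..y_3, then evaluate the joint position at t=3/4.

y_0=3 y_1=0 y_2=1 y_3=3
S(3/4) = 35/64

y_0 = S_0(0) = a_0 = 3
y_1 = S_1(0) = a_1 = 0
y_2 = S_2(0) = a_2 = 1
y_3 = S_2(3) = 3
t_q=3/4 is in segment 0 (τ=3/4); S_0(τ)=35/64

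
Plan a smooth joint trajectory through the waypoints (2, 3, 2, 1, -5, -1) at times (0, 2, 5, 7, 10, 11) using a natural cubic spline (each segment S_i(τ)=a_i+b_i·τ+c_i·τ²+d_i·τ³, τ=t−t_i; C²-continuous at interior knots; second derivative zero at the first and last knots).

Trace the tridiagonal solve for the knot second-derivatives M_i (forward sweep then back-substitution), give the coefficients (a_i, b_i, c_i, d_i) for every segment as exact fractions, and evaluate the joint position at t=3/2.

  seg 0: a=2 b=2993/4094 c=0 d=-473/8188
  seg 1: a=3 b=155/4094 c=-1419/4094 d=4106/55269
  seg 2: a=2 b=-147/4094 c=3955/12282 d=-6805/24564
  seg 3: a=1 b=-25451/12282 c=-8230/6141 d=50267/110538
  seg 4: a=-5 b=13295/6141 c=11269/4094 d=-11269/12282
S(3/2) = 190069/65504

Δ: Δ0=1/2, Δ1=-1/3, Δ2=-1/2, Δ3=-2, Δ4=4
row 1: diag=10, rhs=-5; c'=3/10, d'=-1/2
row 2: denom=10−3·3/10=91/10; d'=(-1−3·-1/2)/(91/10)=5/91
row 3: denom=10−2·20/91=870/91; d'=(-9−2·5/91)/(870/91)=-829/870
row 4: denom=8−3·91/290=2047/290; d'=(36−3·-829/870)/(2047/290)=11269/2047
back: M4=11269/2047
back: M3=-829/870−91/290·11269/2047=-16460/6141
back: M2=5/91−20/91·-16460/6141=3955/6141
back: M1=-1/2−3/10·3955/6141=-1419/2047
M: M0=0, M1=-1419/2047, M2=3955/6141, M3=-16460/6141, M4=11269/2047, M5=0
seg 0: a=2, c=M0/2=0, d=(M1−M0)/(6·2)=-473/8188, b=Δ0−h0·(2M0+M1)/6=2993/4094
seg 1: a=3, c=M1/2=-1419/4094, d=(M2−M1)/(6·3)=4106/55269, b=Δ1−h1·(2M1+M2)/6=155/4094
seg 2: a=2, c=M2/2=3955/12282, d=(M3−M2)/(6·2)=-6805/24564, b=Δ2−h2·(2M2+M3)/6=-147/4094
seg 3: a=1, c=M3/2=-8230/6141, d=(M4−M3)/(6·3)=50267/110538, b=Δ3−h3·(2M3+M4)/6=-25451/12282
seg 4: a=-5, c=M4/2=11269/4094, d=(M5−M4)/(6·1)=-11269/12282, b=Δ4−h4·(2M4+M5)/6=13295/6141
t_q=3/2 → seg 0, τ=3/2; S=2+2993/4094·τ+0·τ²+-473/8188·τ³=190069/65504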